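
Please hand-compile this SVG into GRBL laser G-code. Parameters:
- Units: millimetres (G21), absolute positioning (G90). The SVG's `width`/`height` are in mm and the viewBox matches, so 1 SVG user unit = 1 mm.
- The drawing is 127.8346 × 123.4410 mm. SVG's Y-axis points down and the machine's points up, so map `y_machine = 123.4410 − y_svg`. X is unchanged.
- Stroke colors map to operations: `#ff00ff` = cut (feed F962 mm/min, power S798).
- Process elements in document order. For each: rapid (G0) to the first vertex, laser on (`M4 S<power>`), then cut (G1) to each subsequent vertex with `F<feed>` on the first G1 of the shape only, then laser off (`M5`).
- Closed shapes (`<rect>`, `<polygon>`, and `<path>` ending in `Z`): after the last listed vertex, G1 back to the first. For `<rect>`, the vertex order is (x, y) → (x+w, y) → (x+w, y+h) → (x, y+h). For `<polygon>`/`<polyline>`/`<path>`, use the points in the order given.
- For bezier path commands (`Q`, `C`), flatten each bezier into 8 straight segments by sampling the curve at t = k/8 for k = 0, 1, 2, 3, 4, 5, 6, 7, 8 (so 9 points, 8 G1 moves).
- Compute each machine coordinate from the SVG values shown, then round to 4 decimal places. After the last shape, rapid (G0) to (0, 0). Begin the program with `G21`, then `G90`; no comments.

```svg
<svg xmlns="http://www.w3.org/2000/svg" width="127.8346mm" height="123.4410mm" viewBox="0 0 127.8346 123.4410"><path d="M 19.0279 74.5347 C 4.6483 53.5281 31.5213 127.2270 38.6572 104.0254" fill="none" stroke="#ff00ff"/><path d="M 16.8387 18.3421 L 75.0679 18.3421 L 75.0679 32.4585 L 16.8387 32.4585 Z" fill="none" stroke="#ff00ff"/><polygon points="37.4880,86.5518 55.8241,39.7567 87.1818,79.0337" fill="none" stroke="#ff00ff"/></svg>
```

viewBox `0 0 127.8346 123.4410` with mm width/height → 1 unit = 1 mm. Flip: y_m = 123.4410 − y_svg.

**Shape 1** — `<path>` cubic bezier, stroke `#ff00ff` → cut (S798, F962). Control points (SVG): P0=(19.0279,74.5347), P1=(4.6483,53.5281), P2=(31.5213,127.2270), P3=(38.6572,104.0254); sampled at t=k/8. Machine vertices: (19.0279,48.9063) → (15.4501,52.7187) → (15.0251,49.8978) → (17.0380,42.6891) → (20.7742,33.3378) → (25.5190,24.0895) → (30.5575,17.1894) → (35.1752,14.8830) → (38.6572,19.4156). Open path.

**Shape 2** — `<path>` rectangle, stroke `#ff00ff` → cut (S798, F962). Machine vertices: (16.8387,105.0989) → (75.0679,105.0989) → (75.0679,90.9825) → (16.8387,90.9825) → (16.8387,105.0989). Closed: final G1 returns to the first vertex.

**Shape 3** — `<polygon>` regular polygon, stroke `#ff00ff` → cut (S798, F962). Machine vertices: (37.4880,36.8892) → (55.8241,83.6843) → (87.1818,44.4073) → (37.4880,36.8892). Closed: final G1 returns to the first vertex.

G21
G90
G0 X19.0279 Y48.9063
M4 S798
G1 X15.4501 Y52.7187 F962
G1 X15.0251 Y49.8978
G1 X17.0380 Y42.6891
G1 X20.7742 Y33.3378
G1 X25.5190 Y24.0895
G1 X30.5575 Y17.1894
G1 X35.1752 Y14.8830
G1 X38.6572 Y19.4156
M5
G0 X16.8387 Y105.0989
M4 S798
G1 X75.0679 Y105.0989 F962
G1 X75.0679 Y90.9825
G1 X16.8387 Y90.9825
G1 X16.8387 Y105.0989
M5
G0 X37.4880 Y36.8892
M4 S798
G1 X55.8241 Y83.6843 F962
G1 X87.1818 Y44.4073
G1 X37.4880 Y36.8892
M5
G0 X0.0000 Y0.0000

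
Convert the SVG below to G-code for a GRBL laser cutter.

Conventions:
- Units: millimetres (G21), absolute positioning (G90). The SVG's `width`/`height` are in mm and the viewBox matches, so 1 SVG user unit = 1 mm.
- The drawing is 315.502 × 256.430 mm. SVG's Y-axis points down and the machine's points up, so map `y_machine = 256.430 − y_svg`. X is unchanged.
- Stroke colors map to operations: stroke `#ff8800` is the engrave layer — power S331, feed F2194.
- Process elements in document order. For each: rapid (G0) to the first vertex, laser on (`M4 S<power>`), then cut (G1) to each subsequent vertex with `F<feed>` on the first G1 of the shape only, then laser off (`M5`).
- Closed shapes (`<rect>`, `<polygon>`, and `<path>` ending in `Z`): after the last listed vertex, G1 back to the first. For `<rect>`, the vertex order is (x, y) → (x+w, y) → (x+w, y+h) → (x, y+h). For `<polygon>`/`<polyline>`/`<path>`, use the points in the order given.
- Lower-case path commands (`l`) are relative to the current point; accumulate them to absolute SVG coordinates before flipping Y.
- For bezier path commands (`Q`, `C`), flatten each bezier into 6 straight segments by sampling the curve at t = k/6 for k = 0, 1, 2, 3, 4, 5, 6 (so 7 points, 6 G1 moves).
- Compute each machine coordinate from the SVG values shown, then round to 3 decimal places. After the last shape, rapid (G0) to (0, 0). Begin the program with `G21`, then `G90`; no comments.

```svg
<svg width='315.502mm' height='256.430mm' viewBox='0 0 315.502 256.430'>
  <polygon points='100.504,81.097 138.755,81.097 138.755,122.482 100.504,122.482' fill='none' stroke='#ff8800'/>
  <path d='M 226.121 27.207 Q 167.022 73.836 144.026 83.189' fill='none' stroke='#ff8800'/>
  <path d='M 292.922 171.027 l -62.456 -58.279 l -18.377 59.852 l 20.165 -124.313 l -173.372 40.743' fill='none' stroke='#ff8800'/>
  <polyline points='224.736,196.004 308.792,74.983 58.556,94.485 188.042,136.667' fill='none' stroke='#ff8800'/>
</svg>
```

viewBox `0 0 315.502 256.430` with mm width/height → 1 unit = 1 mm. Flip: y_m = 256.430 − y_svg.

**Shape 1** — `<polygon>` rectangle, stroke `#ff8800` → engrave (S331, F2194). Machine vertices: (100.504,175.333) → (138.755,175.333) → (138.755,133.948) → (100.504,133.948) → (100.504,175.333). Closed: final G1 returns to the first vertex.

**Shape 2** — `<path>` quadratic bezier, stroke `#ff8800` → engrave (S331, F2194). Control points (SVG): P0=(226.121,27.207), P1=(167.022,73.836), P2=(144.026,83.189); sampled at t=k/6. Machine vertices: (226.121,229.223) → (207.424,214.715) → (190.733,202.279) → (176.048,191.913) → (163.368,183.618) → (152.694,177.394) → (144.026,173.241). Open path.

**Shape 3** — `<path>` open polyline, stroke `#ff8800` → engrave (S331, F2194). Machine vertices: (292.922,85.403) → (230.466,143.682) → (212.089,83.830) → (232.254,208.143) → (58.882,167.400). Open path.

**Shape 4** — `<polyline>` open polyline, stroke `#ff8800` → engrave (S331, F2194). Machine vertices: (224.736,60.426) → (308.792,181.447) → (58.556,161.945) → (188.042,119.763). Open path.

G21
G90
G0 X100.504 Y175.333
M4 S331
G1 X138.755 Y175.333 F2194
G1 X138.755 Y133.948
G1 X100.504 Y133.948
G1 X100.504 Y175.333
M5
G0 X226.121 Y229.223
M4 S331
G1 X207.424 Y214.715 F2194
G1 X190.733 Y202.279
G1 X176.048 Y191.913
G1 X163.368 Y183.618
G1 X152.694 Y177.394
G1 X144.026 Y173.241
M5
G0 X292.922 Y85.403
M4 S331
G1 X230.466 Y143.682 F2194
G1 X212.089 Y83.830
G1 X232.254 Y208.143
G1 X58.882 Y167.400
M5
G0 X224.736 Y60.426
M4 S331
G1 X308.792 Y181.447 F2194
G1 X58.556 Y161.945
G1 X188.042 Y119.763
M5
G0 X0.000 Y0.000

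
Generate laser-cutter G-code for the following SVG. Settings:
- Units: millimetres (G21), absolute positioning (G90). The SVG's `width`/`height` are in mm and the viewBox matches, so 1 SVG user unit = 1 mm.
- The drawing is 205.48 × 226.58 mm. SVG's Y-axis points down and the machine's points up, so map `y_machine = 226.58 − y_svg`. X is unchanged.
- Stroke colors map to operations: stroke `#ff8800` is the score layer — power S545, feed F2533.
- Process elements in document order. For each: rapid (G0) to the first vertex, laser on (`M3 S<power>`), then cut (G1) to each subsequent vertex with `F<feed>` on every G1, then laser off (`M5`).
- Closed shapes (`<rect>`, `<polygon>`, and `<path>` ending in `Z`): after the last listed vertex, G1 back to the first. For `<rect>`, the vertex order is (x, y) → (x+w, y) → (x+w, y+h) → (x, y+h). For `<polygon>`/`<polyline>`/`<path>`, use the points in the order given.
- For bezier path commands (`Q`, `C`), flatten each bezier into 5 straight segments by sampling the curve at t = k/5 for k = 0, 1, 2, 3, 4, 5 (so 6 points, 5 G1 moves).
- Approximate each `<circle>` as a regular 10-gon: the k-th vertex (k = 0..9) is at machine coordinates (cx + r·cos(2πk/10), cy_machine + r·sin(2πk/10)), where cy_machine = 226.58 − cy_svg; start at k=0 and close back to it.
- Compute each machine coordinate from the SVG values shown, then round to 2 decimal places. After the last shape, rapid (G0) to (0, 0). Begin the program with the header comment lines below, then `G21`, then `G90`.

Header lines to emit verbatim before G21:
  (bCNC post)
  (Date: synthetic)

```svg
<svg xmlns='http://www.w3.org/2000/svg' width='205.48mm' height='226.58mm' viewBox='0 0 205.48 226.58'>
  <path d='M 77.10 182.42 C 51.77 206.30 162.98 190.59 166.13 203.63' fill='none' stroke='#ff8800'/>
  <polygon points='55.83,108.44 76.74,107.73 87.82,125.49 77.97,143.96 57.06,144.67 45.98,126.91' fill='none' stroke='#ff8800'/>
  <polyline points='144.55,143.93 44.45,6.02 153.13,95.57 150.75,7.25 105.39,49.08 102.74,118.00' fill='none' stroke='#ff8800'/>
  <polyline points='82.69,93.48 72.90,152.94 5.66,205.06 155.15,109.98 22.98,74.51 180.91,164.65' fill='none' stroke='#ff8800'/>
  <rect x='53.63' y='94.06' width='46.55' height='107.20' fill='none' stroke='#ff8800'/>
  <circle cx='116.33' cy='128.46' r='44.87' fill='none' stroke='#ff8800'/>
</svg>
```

Since the viewBox matches the mm dimensions, user units are millimetres directly. The only transform is the Y-flip y_m = 226.58 − y_svg.

Shape 1 is a cubic bezier drawn with `<path>`. Its stroke #ff8800 means score at S545, F2533. After flipping Y the toolpath is (77.10,44.16) → (76.33,34.04) → (96.59,30.13) → (126.14,29.17) → (153.23,27.87) → (166.13,22.95).

Shape 2 is a regular polygon drawn with `<polygon>`. Its stroke #ff8800 means score at S545, F2533. After flipping Y the toolpath is (55.83,118.14) → (76.74,118.85) → (87.82,101.09) → (77.97,82.62) → (57.06,81.91) → (45.98,99.67) → (55.83,118.14), returning to the start.

Shape 3 is a open polyline drawn with `<polyline>`. Its stroke #ff8800 means score at S545, F2533. After flipping Y the toolpath is (144.55,82.65) → (44.45,220.56) → (153.13,131.01) → (150.75,219.33) → (105.39,177.50) → (102.74,108.58).

Shape 4 is a open polyline drawn with `<polyline>`. Its stroke #ff8800 means score at S545, F2533. After flipping Y the toolpath is (82.69,133.10) → (72.90,73.64) → (5.66,21.52) → (155.15,116.60) → (22.98,152.07) → (180.91,61.93).

Shape 5 is a rectangle drawn with `<rect>`. Its stroke #ff8800 means score at S545, F2533. After flipping Y the toolpath is (53.63,132.52) → (100.18,132.52) → (100.18,25.32) → (53.63,25.32) → (53.63,132.52), returning to the start.

Shape 6 is a circle drawn with `<circle>`. Its stroke #ff8800 means score at S545, F2533. After flipping Y the toolpath is (161.20,98.12) → (152.63,124.49) → (130.20,140.79) → (102.46,140.79) → (80.03,124.49) → (71.46,98.12) → (80.03,71.75) → (102.46,55.45) → (130.20,55.45) → (152.63,71.75) → (161.20,98.12), returning to the start.

(bCNC post)
(Date: synthetic)
G21
G90
G0 X77.10 Y44.16
M3 S545
G1 X76.33 Y34.04 F2533
G1 X96.59 Y30.13 F2533
G1 X126.14 Y29.17 F2533
G1 X153.23 Y27.87 F2533
G1 X166.13 Y22.95 F2533
M5
G0 X55.83 Y118.14
M3 S545
G1 X76.74 Y118.85 F2533
G1 X87.82 Y101.09 F2533
G1 X77.97 Y82.62 F2533
G1 X57.06 Y81.91 F2533
G1 X45.98 Y99.67 F2533
G1 X55.83 Y118.14 F2533
M5
G0 X144.55 Y82.65
M3 S545
G1 X44.45 Y220.56 F2533
G1 X153.13 Y131.01 F2533
G1 X150.75 Y219.33 F2533
G1 X105.39 Y177.50 F2533
G1 X102.74 Y108.58 F2533
M5
G0 X82.69 Y133.10
M3 S545
G1 X72.90 Y73.64 F2533
G1 X5.66 Y21.52 F2533
G1 X155.15 Y116.60 F2533
G1 X22.98 Y152.07 F2533
G1 X180.91 Y61.93 F2533
M5
G0 X53.63 Y132.52
M3 S545
G1 X100.18 Y132.52 F2533
G1 X100.18 Y25.32 F2533
G1 X53.63 Y25.32 F2533
G1 X53.63 Y132.52 F2533
M5
G0 X161.20 Y98.12
M3 S545
G1 X152.63 Y124.49 F2533
G1 X130.20 Y140.79 F2533
G1 X102.46 Y140.79 F2533
G1 X80.03 Y124.49 F2533
G1 X71.46 Y98.12 F2533
G1 X80.03 Y71.75 F2533
G1 X102.46 Y55.45 F2533
G1 X130.20 Y55.45 F2533
G1 X152.63 Y71.75 F2533
G1 X161.20 Y98.12 F2533
M5
G0 X0.00 Y0.00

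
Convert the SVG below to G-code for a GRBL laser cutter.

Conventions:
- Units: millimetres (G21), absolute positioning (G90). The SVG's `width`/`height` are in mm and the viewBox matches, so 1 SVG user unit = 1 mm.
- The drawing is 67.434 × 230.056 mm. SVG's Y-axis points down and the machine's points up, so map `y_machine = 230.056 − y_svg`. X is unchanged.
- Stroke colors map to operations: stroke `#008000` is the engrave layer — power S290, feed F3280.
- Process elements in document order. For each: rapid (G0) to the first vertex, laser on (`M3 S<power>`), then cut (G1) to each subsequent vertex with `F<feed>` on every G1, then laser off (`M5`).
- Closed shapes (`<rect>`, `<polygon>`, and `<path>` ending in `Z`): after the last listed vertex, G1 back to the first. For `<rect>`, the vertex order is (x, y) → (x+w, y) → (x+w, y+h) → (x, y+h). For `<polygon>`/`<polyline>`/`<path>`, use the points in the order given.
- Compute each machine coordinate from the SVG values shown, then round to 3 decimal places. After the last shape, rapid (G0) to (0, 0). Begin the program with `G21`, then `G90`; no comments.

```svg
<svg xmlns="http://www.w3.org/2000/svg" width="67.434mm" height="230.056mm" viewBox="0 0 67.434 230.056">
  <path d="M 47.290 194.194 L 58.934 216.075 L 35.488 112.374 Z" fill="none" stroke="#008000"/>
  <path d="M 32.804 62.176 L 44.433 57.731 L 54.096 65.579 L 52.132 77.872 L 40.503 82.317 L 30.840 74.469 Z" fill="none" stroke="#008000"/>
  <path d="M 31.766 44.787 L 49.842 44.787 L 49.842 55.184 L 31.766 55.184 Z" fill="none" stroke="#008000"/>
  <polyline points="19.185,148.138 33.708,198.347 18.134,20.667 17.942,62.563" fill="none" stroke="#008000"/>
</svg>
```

G21
G90
G0 X47.290 Y35.862
M3 S290
G1 X58.934 Y13.981 F3280
G1 X35.488 Y117.682 F3280
G1 X47.290 Y35.862 F3280
M5
G0 X32.804 Y167.880
M3 S290
G1 X44.433 Y172.325 F3280
G1 X54.096 Y164.477 F3280
G1 X52.132 Y152.184 F3280
G1 X40.503 Y147.739 F3280
G1 X30.840 Y155.587 F3280
G1 X32.804 Y167.880 F3280
M5
G0 X31.766 Y185.269
M3 S290
G1 X49.842 Y185.269 F3280
G1 X49.842 Y174.872 F3280
G1 X31.766 Y174.872 F3280
G1 X31.766 Y185.269 F3280
M5
G0 X19.185 Y81.918
M3 S290
G1 X33.708 Y31.709 F3280
G1 X18.134 Y209.389 F3280
G1 X17.942 Y167.493 F3280
M5
G0 X0.000 Y0.000

1 u = 1 mm; y_m = 230.056 − y.

[1] `<path>` closed polygon, #008000→engrave S290 F3280: (47.290,35.862) → (58.934,13.981) → (35.488,117.682) → (47.290,35.862) (closed)

[2] `<path>` regular polygon, #008000→engrave S290 F3280: (32.804,167.880) → (44.433,172.325) → (54.096,164.477) → (52.132,152.184) → (40.503,147.739) → (30.840,155.587) → (32.804,167.880) (closed)

[3] `<path>` rectangle, #008000→engrave S290 F3280: (31.766,185.269) → (49.842,185.269) → (49.842,174.872) → (31.766,174.872) → (31.766,185.269) (closed)

[4] `<polyline>` open polyline, #008000→engrave S290 F3280: (19.185,81.918) → (33.708,31.709) → (18.134,209.389) → (17.942,167.493)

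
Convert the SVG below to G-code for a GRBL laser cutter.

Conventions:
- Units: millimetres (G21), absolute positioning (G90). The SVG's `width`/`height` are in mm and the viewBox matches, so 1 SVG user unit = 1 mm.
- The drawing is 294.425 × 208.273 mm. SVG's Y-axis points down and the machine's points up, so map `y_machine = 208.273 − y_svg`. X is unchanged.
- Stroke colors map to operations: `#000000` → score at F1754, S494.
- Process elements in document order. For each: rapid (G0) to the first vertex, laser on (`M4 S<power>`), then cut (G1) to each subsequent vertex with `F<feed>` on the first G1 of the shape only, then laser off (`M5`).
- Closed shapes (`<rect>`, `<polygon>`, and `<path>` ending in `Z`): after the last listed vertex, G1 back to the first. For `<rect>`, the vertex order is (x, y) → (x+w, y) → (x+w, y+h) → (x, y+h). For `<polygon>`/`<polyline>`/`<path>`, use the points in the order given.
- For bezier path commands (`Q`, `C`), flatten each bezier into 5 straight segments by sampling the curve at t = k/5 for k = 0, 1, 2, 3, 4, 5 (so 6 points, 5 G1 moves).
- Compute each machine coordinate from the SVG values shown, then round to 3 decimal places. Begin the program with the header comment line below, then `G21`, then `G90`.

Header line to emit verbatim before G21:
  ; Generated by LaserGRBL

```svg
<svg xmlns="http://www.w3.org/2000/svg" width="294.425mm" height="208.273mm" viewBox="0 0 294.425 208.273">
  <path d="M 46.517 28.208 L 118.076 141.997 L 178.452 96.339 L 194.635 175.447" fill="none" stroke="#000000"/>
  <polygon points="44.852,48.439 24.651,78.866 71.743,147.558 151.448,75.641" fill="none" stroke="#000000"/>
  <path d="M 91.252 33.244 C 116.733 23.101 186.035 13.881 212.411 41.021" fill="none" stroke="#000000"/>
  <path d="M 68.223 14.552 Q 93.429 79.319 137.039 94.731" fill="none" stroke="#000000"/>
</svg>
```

Since the viewBox matches the mm dimensions, user units are millimetres directly. The only transform is the Y-flip y_m = 208.273 − y_svg.

Shape 1 is a open polyline drawn with `<path>`. Its stroke #000000 means score at S494, F1754. After flipping Y the toolpath is (46.517,180.065) → (118.076,66.276) → (178.452,111.934) → (194.635,32.826).

Shape 2 is a closed polygon drawn with `<polygon>`. Its stroke #000000 means score at S494, F1754. After flipping Y the toolpath is (44.852,159.834) → (24.651,129.407) → (71.743,60.715) → (151.448,132.632) → (44.852,159.834), returning to the start.

Shape 3 is a cubic bezier drawn with `<path>`. Its stroke #000000 means score at S494, F1754. After flipping Y the toolpath is (91.252,175.029) → (111.105,180.721) → (137.311,184.490) → (165.707,184.635) → (192.128,179.456) → (212.411,167.252).

Shape 4 is a quadratic bezier drawn with `<path>`. Its stroke #000000 means score at S494, F1754. After flipping Y the toolpath is (68.223,193.721) → (79.042,169.788) → (91.332,149.804) → (105.096,133.768) → (120.331,121.681) → (137.039,113.542).

; Generated by LaserGRBL
G21
G90
G0 X46.517 Y180.065
M4 S494
G1 X118.076 Y66.276 F1754
G1 X178.452 Y111.934
G1 X194.635 Y32.826
M5
G0 X44.852 Y159.834
M4 S494
G1 X24.651 Y129.407 F1754
G1 X71.743 Y60.715
G1 X151.448 Y132.632
G1 X44.852 Y159.834
M5
G0 X91.252 Y175.029
M4 S494
G1 X111.105 Y180.721 F1754
G1 X137.311 Y184.490
G1 X165.707 Y184.635
G1 X192.128 Y179.456
G1 X212.411 Y167.252
M5
G0 X68.223 Y193.721
M4 S494
G1 X79.042 Y169.788 F1754
G1 X91.332 Y149.804
G1 X105.096 Y133.768
G1 X120.331 Y121.681
G1 X137.039 Y113.542
M5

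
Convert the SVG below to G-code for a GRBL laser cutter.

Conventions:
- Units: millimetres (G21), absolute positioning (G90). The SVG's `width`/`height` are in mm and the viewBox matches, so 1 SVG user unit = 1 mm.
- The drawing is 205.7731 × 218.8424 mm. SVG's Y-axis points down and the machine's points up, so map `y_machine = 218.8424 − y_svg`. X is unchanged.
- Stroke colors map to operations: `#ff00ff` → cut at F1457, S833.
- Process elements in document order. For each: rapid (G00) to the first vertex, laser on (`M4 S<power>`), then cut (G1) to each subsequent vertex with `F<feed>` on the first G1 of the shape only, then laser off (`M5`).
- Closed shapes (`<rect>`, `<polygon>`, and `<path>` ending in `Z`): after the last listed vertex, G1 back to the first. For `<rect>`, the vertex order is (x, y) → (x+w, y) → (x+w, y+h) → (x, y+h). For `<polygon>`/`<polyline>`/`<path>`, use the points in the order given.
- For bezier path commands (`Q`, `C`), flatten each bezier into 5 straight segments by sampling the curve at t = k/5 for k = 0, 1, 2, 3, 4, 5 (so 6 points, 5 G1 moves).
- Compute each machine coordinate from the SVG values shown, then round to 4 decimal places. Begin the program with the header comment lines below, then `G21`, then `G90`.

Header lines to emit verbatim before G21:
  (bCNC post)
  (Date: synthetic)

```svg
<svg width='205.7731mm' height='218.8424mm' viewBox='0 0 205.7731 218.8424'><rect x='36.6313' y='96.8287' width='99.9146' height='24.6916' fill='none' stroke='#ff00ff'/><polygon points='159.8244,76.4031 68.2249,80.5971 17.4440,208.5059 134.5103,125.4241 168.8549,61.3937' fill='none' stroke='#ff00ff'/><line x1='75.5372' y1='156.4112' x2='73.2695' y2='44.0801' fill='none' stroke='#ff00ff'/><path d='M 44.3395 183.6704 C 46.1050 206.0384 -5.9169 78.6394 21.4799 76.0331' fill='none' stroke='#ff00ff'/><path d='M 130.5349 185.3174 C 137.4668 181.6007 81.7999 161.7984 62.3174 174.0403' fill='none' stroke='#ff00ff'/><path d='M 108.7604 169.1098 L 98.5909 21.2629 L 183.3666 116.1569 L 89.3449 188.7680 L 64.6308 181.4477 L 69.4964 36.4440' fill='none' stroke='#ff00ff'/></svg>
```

(bCNC post)
(Date: synthetic)
G21
G90
G00 X36.6313 Y122.0137
M4 S833
G1 X136.5459 Y122.0137 F1457
G1 X136.5459 Y97.3221
G1 X36.6313 Y97.3221
G1 X36.6313 Y122.0137
M5
G00 X159.8244 Y142.4393
M4 S833
G1 X68.2249 Y138.2453 F1457
G1 X17.4440 Y10.3365
G1 X134.5103 Y93.4183
G1 X168.8549 Y157.4487
G1 X159.8244 Y142.4393
M5
G00 X75.5372 Y62.4312
M4 S833
G1 X73.2695 Y174.7623 F1457
M5
G00 X44.3395 Y35.1720
M4 S833
G1 X40.0100 Y37.5268 F1457
G1 X29.1653 Y62.6467
G1 X18.1995 Y97.3531
G1 X13.5064 Y128.4669
G1 X21.4799 Y142.8093
M5
G00 X130.5349 Y33.5250
M4 S833
G1 X127.9724 Y37.3003 F1457
G1 X115.1279 Y42.6258
G1 X96.7428 Y47.1915
G1 X77.5588 Y48.6870
G1 X62.3174 Y44.8021
M5
G00 X108.7604 Y49.7326
M4 S833
G1 X98.5909 Y197.5795 F1457
G1 X183.3666 Y102.6855
G1 X89.3449 Y30.0744
G1 X64.6308 Y37.3947
G1 X69.4964 Y182.3984
M5

Since the viewBox matches the mm dimensions, user units are millimetres directly. The only transform is the Y-flip y_m = 218.8424 − y_svg.

Shape 1 is a rectangle drawn with `<rect>`. Its stroke #ff00ff means cut at S833, F1457. After flipping Y the toolpath is (36.6313,122.0137) → (136.5459,122.0137) → (136.5459,97.3221) → (36.6313,97.3221) → (36.6313,122.0137), returning to the start.

Shape 2 is a closed polygon drawn with `<polygon>`. Its stroke #ff00ff means cut at S833, F1457. After flipping Y the toolpath is (159.8244,142.4393) → (68.2249,138.2453) → (17.4440,10.3365) → (134.5103,93.4183) → (168.8549,157.4487) → (159.8244,142.4393), returning to the start.

Shape 3 is a line segment drawn with `<line>`. Its stroke #ff00ff means cut at S833, F1457. After flipping Y the toolpath is (75.5372,62.4312) → (73.2695,174.7623).

Shape 4 is a cubic bezier drawn with `<path>`. Its stroke #ff00ff means cut at S833, F1457. After flipping Y the toolpath is (44.3395,35.1720) → (40.0100,37.5268) → (29.1653,62.6467) → (18.1995,97.3531) → (13.5064,128.4669) → (21.4799,142.8093).

Shape 5 is a cubic bezier drawn with `<path>`. Its stroke #ff00ff means cut at S833, F1457. After flipping Y the toolpath is (130.5349,33.5250) → (127.9724,37.3003) → (115.1279,42.6258) → (96.7428,47.1915) → (77.5588,48.6870) → (62.3174,44.8021).

Shape 6 is a open polyline drawn with `<path>`. Its stroke #ff00ff means cut at S833, F1457. After flipping Y the toolpath is (108.7604,49.7326) → (98.5909,197.5795) → (183.3666,102.6855) → (89.3449,30.0744) → (64.6308,37.3947) → (69.4964,182.3984).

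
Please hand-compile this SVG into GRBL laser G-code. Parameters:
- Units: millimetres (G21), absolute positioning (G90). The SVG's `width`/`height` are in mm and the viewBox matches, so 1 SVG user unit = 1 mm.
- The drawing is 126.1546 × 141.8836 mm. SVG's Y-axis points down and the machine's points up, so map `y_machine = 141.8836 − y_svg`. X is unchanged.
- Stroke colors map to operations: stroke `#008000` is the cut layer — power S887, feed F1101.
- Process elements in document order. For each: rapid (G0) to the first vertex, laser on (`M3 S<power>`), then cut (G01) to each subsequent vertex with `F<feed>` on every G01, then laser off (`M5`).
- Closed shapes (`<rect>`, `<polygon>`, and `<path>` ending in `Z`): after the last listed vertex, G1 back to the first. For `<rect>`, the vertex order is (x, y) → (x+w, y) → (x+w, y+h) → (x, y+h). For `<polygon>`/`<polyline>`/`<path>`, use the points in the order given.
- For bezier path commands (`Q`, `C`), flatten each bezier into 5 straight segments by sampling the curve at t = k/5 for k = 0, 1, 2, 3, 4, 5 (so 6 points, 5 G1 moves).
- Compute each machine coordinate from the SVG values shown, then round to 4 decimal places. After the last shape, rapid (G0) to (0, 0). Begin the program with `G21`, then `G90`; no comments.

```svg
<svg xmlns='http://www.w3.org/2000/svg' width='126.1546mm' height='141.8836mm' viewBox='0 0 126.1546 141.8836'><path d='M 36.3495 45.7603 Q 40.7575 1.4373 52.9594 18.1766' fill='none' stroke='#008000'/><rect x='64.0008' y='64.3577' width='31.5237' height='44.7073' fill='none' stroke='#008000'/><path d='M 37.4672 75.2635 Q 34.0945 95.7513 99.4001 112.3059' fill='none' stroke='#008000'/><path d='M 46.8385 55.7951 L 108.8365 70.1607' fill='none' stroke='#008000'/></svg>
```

G21
G90
G0 X36.3495 Y96.1233
M3 S887
G01 X38.4245 Y111.4100 F1101
G01 X41.1229 Y121.8117 F1101
G01 X44.4449 Y127.3285 F1101
G01 X48.3904 Y127.9602 F1101
G01 X52.9594 Y123.7070 F1101
M5
G0 X64.0008 Y77.5259
M3 S887
G01 X95.5245 Y77.5259 F1101
G01 X95.5245 Y32.8186 F1101
G01 X64.0008 Y32.8186 F1101
G01 X64.0008 Y77.5259 F1101
M5
G0 X37.4672 Y66.6201
M3 S887
G01 X38.8653 Y58.5823 F1101
G01 X45.7576 Y50.8592 F1101
G01 X58.1441 Y43.4507 F1101
G01 X76.0250 Y36.3569 F1101
G01 X99.4001 Y29.5777 F1101
M5
G0 X46.8385 Y86.0885
M3 S887
G01 X108.8365 Y71.7229 F1101
M5
G0 X0.0000 Y0.0000

1 u = 1 mm; y_m = 141.8836 − y.

[1] `<path>` quadratic bezier, #008000→cut S887 F1101: (36.3495,96.1233) → (38.4245,111.4100) → (41.1229,121.8117) → (44.4449,127.3285) → (48.3904,127.9602) → (52.9594,123.7070)

[2] `<rect>` rectangle, #008000→cut S887 F1101: (64.0008,77.5259) → (95.5245,77.5259) → (95.5245,32.8186) → (64.0008,32.8186) → (64.0008,77.5259) (closed)

[3] `<path>` quadratic bezier, #008000→cut S887 F1101: (37.4672,66.6201) → (38.8653,58.5823) → (45.7576,50.8592) → (58.1441,43.4507) → (76.0250,36.3569) → (99.4001,29.5777)

[4] `<path>` line segment, #008000→cut S887 F1101: (46.8385,86.0885) → (108.8365,71.7229)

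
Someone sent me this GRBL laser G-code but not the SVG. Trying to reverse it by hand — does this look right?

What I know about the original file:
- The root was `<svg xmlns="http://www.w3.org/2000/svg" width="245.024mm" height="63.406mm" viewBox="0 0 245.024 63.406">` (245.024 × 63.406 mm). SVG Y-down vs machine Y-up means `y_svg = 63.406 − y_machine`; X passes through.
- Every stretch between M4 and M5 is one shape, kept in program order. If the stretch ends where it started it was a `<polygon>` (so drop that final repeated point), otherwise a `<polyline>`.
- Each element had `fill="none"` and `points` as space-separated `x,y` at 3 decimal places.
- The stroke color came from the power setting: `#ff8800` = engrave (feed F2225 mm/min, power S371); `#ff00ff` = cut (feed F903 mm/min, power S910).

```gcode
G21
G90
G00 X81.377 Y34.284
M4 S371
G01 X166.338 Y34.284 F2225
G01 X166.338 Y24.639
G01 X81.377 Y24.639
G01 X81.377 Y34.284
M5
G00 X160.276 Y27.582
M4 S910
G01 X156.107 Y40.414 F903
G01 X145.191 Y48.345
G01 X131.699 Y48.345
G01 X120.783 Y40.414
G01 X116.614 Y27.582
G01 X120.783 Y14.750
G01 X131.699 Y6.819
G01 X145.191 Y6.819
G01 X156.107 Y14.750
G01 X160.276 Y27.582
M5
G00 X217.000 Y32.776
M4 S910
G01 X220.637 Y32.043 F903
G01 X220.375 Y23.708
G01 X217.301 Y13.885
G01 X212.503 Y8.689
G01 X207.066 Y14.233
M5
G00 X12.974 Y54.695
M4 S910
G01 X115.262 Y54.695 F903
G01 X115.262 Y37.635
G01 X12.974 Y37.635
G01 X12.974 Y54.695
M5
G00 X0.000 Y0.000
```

Each laser-on run becomes one SVG element. Flip Y back into SVG space with y_svg = 63.406 − y_machine.

Run 1: the run's S371 means `#ff8800` (engrave). The run returns to its start, so emit a `<polygon>` with points (Y-flipped): 81.377,29.122 166.338,29.122 166.338,38.767 81.377,38.767.

Run 2: power S910 maps to stroke `#ff00ff` (cut). The run returns to its start, so emit a `<polygon>` with points (Y-flipped): 160.276,35.824 156.107,22.992 145.191,15.061 131.699,15.061 120.783,22.992 116.614,35.824 120.783,48.656 131.699,56.587 145.191,56.587 156.107,48.656.

Run 3: S910 ⇒ cut layer `#ff00ff`. The run is open, so emit a `<polyline>` with points (Y-flipped): 217.000,30.630 220.637,31.363 220.375,39.698 217.301,49.521 212.503,54.717 207.066,49.173.

Run 4: S910 ⇒ cut layer `#ff00ff`. The run returns to its start, so emit a `<polygon>` with points (Y-flipped): 12.974,8.711 115.262,8.711 115.262,25.771 12.974,25.771.

<svg xmlns="http://www.w3.org/2000/svg" width="245.024mm" height="63.406mm" viewBox="0 0 245.024 63.406">
  <polygon points="81.377,29.122 166.338,29.122 166.338,38.767 81.377,38.767" fill="none" stroke="#ff8800"/>
  <polygon points="160.276,35.824 156.107,22.992 145.191,15.061 131.699,15.061 120.783,22.992 116.614,35.824 120.783,48.656 131.699,56.587 145.191,56.587 156.107,48.656" fill="none" stroke="#ff00ff"/>
  <polyline points="217.000,30.630 220.637,31.363 220.375,39.698 217.301,49.521 212.503,54.717 207.066,49.173" fill="none" stroke="#ff00ff"/>
  <polygon points="12.974,8.711 115.262,8.711 115.262,25.771 12.974,25.771" fill="none" stroke="#ff00ff"/>
</svg>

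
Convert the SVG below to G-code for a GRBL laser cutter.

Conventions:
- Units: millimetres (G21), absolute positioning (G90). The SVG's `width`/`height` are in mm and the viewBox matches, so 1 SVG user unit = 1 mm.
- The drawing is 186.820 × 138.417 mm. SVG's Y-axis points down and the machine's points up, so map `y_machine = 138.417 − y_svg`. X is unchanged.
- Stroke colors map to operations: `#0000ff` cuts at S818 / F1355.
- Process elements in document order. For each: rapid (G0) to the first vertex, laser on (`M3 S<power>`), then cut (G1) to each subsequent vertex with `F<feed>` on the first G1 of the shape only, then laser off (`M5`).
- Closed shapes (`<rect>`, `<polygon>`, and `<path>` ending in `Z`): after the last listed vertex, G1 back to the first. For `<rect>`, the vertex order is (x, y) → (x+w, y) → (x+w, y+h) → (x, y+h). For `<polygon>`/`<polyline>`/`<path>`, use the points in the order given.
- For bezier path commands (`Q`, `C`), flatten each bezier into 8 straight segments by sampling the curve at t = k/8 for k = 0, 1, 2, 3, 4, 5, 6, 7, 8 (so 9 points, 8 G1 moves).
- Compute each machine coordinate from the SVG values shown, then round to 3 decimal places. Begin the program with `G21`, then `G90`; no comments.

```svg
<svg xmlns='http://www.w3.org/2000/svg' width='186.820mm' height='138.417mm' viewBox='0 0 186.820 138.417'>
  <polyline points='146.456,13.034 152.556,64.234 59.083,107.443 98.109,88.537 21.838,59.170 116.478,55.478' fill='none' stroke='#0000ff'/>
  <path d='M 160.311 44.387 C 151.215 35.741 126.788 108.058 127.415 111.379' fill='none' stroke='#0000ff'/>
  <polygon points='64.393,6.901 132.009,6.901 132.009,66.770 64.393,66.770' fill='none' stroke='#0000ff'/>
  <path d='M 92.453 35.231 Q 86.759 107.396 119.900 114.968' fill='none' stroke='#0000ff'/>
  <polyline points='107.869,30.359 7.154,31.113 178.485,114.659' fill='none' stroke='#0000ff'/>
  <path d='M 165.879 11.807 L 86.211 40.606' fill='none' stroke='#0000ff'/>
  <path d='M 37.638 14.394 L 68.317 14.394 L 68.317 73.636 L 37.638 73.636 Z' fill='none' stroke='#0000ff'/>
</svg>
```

G21
G90
G0 X146.456 Y125.383
M3 S818
G1 X152.556 Y74.183 F1355
G1 X59.083 Y30.974
G1 X98.109 Y49.880
G1 X21.838 Y79.247
G1 X116.478 Y82.939
M5
G0 X160.311 Y94.030
M3 S818
G1 X156.260 Y93.770 F1355
G1 X151.245 Y87.677
G1 X145.740 Y77.508
G1 X140.217 Y65.022
G1 X135.150 Y51.974
G1 X131.011 Y40.122
G1 X128.275 Y31.225
G1 X127.415 Y27.038
M5
G0 X64.393 Y131.516
M3 S818
G1 X132.009 Y131.516 F1355
G1 X132.009 Y71.647
G1 X64.393 Y71.647
G1 X64.393 Y131.516
M5
G0 X92.453 Y103.186
M3 S818
G1 X91.636 Y86.154 F1355
G1 X92.033 Y71.141
G1 X93.644 Y58.146
G1 X96.468 Y47.169
G1 X100.505 Y38.211
G1 X105.757 Y31.272
G1 X112.222 Y26.351
G1 X119.900 Y23.449
M5
G0 X107.869 Y108.058
M3 S818
G1 X7.154 Y107.304 F1355
G1 X178.485 Y23.758
M5
G0 X165.879 Y126.610
M3 S818
G1 X86.211 Y97.811 F1355
M5
G0 X37.638 Y124.023
M3 S818
G1 X68.317 Y124.023 F1355
G1 X68.317 Y64.781
G1 X37.638 Y64.781
G1 X37.638 Y124.023
M5

1 u = 1 mm; y_m = 138.417 − y.

[1] `<polyline>` open polyline, #0000ff→cut S818 F1355: (146.456,125.383) → (152.556,74.183) → (59.083,30.974) → (98.109,49.880) → (21.838,79.247) → (116.478,82.939)

[2] `<path>` cubic bezier, #0000ff→cut S818 F1355: (160.311,94.030) → (156.260,93.770) → (151.245,87.677) → (145.740,77.508) → (140.217,65.022) → (135.150,51.974) → (131.011,40.122) → (128.275,31.225) → (127.415,27.038)

[3] `<polygon>` rectangle, #0000ff→cut S818 F1355: (64.393,131.516) → (132.009,131.516) → (132.009,71.647) → (64.393,71.647) → (64.393,131.516) (closed)

[4] `<path>` quadratic bezier, #0000ff→cut S818 F1355: (92.453,103.186) → (91.636,86.154) → (92.033,71.141) → (93.644,58.146) → (96.468,47.169) → (100.505,38.211) → (105.757,31.272) → (112.222,26.351) → (119.900,23.449)

[5] `<polyline>` open polyline, #0000ff→cut S818 F1355: (107.869,108.058) → (7.154,107.304) → (178.485,23.758)

[6] `<path>` line segment, #0000ff→cut S818 F1355: (165.879,126.610) → (86.211,97.811)

[7] `<path>` rectangle, #0000ff→cut S818 F1355: (37.638,124.023) → (68.317,124.023) → (68.317,64.781) → (37.638,64.781) → (37.638,124.023) (closed)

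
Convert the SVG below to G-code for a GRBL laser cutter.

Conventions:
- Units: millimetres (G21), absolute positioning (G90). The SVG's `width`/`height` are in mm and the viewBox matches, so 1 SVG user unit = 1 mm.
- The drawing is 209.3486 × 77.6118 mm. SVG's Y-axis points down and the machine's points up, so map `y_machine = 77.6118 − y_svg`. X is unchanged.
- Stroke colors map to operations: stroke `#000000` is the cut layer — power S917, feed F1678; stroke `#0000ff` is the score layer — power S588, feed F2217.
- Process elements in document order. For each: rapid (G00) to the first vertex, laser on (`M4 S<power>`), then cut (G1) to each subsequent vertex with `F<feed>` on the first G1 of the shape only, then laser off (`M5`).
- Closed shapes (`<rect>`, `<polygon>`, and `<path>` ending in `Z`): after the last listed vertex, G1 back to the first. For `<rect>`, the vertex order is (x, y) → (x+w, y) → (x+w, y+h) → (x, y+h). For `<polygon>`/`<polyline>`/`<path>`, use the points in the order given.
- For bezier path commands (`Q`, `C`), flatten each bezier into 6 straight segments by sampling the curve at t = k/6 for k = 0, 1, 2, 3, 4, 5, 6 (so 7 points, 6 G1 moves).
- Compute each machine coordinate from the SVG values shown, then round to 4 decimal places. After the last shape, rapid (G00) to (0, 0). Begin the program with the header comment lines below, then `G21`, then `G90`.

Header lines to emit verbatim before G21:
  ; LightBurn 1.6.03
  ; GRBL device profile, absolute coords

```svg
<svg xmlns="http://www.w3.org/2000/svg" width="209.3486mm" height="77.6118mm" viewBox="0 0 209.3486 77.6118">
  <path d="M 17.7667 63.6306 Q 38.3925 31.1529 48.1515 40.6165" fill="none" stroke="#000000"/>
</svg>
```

Since the viewBox matches the mm dimensions, user units are millimetres directly. The only transform is the Y-flip y_m = 77.6118 − y_svg.

Shape 1 is a quadratic bezier drawn with `<path>`. Its stroke #000000 means cut at S917, F1678. After flipping Y the toolpath is (17.7667,13.9812) → (24.3401,23.6421) → (30.3098,30.9729) → (35.6758,35.9736) → (40.4381,38.6442) → (44.5966,38.9848) → (48.1515,36.9953).

; LightBurn 1.6.03
; GRBL device profile, absolute coords
G21
G90
G00 X17.7667 Y13.9812
M4 S917
G1 X24.3401 Y23.6421 F1678
G1 X30.3098 Y30.9729
G1 X35.6758 Y35.9736
G1 X40.4381 Y38.6442
G1 X44.5966 Y38.9848
G1 X48.1515 Y36.9953
M5
G00 X0.0000 Y0.0000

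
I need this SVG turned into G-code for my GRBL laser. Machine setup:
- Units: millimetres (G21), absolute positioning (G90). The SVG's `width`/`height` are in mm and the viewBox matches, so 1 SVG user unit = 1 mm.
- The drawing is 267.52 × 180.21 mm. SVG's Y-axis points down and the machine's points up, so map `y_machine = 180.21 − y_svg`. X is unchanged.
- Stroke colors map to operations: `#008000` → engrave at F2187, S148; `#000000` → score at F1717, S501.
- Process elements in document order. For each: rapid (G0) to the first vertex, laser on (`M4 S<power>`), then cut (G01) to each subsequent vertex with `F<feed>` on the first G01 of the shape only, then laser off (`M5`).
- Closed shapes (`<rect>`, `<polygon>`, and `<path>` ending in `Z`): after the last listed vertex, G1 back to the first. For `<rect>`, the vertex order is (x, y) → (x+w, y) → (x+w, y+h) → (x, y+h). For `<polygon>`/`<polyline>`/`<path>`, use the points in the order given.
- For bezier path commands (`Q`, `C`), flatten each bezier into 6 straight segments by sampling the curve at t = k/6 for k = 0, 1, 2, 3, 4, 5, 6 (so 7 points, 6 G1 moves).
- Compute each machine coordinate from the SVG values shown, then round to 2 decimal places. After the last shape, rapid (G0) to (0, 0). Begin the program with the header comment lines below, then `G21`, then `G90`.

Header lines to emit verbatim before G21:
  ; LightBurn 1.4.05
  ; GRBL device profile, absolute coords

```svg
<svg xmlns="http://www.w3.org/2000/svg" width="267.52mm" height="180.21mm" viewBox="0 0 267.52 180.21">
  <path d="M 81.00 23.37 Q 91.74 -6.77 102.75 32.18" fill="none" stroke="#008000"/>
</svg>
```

; LightBurn 1.4.05
; GRBL device profile, absolute coords
G21
G90
G0 X81.00 Y156.84
M4 S148
G01 X84.59 Y164.97 F2187
G01 X88.19 Y169.26
G01 X91.81 Y169.71
G01 X95.44 Y166.32
G01 X99.09 Y159.09
G01 X102.75 Y148.03
M5
G0 X0.00 Y0.00

Since the viewBox matches the mm dimensions, user units are millimetres directly. The only transform is the Y-flip y_m = 180.21 − y_svg.

Shape 1 is a quadratic bezier drawn with `<path>`. Its stroke #008000 means engrave at S148, F2187. After flipping Y the toolpath is (81.00,156.84) → (84.59,164.97) → (88.19,169.26) → (91.81,169.71) → (95.44,166.32) → (99.09,159.09) → (102.75,148.03).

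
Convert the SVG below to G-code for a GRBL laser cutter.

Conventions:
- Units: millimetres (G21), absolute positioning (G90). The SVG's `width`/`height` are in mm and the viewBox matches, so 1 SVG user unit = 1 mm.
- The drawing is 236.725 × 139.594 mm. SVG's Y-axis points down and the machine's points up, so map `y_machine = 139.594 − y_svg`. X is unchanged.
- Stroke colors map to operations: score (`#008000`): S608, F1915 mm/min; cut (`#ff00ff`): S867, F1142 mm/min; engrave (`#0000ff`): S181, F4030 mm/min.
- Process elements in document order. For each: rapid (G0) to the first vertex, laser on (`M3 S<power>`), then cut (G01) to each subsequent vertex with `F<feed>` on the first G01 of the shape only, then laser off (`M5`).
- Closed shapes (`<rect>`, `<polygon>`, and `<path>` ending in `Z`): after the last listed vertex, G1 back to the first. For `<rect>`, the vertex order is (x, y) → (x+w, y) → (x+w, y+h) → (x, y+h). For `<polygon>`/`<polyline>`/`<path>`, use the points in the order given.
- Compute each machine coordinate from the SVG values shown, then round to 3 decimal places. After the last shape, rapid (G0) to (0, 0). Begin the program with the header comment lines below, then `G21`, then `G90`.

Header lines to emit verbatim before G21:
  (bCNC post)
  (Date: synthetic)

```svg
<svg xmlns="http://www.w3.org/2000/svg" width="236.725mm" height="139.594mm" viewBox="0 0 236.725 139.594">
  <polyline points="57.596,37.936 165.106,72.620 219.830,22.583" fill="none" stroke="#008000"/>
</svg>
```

(bCNC post)
(Date: synthetic)
G21
G90
G0 X57.596 Y101.658
M3 S608
G01 X165.106 Y66.974 F1915
G01 X219.830 Y117.011
M5
G0 X0.000 Y0.000

1 u = 1 mm; y_m = 139.594 − y.

[1] `<polyline>` open polyline, #008000→score S608 F1915: (57.596,101.658) → (165.106,66.974) → (219.830,117.011)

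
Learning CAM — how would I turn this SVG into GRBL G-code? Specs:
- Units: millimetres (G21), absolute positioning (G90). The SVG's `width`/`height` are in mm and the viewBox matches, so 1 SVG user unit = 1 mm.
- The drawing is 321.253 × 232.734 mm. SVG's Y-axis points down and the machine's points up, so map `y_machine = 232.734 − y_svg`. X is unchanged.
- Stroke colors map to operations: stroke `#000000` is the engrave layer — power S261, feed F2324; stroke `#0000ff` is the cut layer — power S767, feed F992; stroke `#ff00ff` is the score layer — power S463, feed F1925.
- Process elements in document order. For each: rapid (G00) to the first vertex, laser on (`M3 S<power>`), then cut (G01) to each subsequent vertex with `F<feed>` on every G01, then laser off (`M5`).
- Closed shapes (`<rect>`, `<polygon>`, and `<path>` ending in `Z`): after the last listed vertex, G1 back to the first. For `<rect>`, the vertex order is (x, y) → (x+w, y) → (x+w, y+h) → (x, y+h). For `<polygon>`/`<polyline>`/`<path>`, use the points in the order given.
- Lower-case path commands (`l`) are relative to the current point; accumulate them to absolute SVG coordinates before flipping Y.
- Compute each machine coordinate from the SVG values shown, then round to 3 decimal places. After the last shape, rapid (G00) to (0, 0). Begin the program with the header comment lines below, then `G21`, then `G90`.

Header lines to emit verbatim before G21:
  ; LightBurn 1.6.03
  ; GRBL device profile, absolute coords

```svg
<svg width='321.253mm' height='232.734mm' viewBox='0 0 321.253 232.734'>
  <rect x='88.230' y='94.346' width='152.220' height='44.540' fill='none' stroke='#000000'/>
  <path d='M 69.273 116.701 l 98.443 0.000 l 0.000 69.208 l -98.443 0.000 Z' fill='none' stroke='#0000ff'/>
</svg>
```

Since the viewBox matches the mm dimensions, user units are millimetres directly. The only transform is the Y-flip y_m = 232.734 − y_svg.

Shape 1 is a rectangle drawn with `<rect>`. Its stroke #000000 means engrave at S261, F2324. After flipping Y the toolpath is (88.230,138.388) → (240.450,138.388) → (240.450,93.848) → (88.230,93.848) → (88.230,138.388), returning to the start.

Shape 2 is a rectangle drawn with `<path>`. Its stroke #0000ff means cut at S767, F992. After flipping Y the toolpath is (69.273,116.033) → (167.716,116.033) → (167.716,46.825) → (69.273,46.825) → (69.273,116.033), returning to the start.

; LightBurn 1.6.03
; GRBL device profile, absolute coords
G21
G90
G00 X88.230 Y138.388
M3 S261
G01 X240.450 Y138.388 F2324
G01 X240.450 Y93.848 F2324
G01 X88.230 Y93.848 F2324
G01 X88.230 Y138.388 F2324
M5
G00 X69.273 Y116.033
M3 S767
G01 X167.716 Y116.033 F992
G01 X167.716 Y46.825 F992
G01 X69.273 Y46.825 F992
G01 X69.273 Y116.033 F992
M5
G00 X0.000 Y0.000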